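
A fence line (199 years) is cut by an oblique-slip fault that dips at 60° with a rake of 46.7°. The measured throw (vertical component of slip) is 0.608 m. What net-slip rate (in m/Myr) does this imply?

4850 m/Myr

dip-slip = throw / sin(dip) = 0.608 / sin(60°) = 0.7021 m
net slip = dip-slip / sin(rake) = 0.7021 / sin(46.7°) = 0.9647 m
rate = 0.9647 m / 199 years = 0.00485 m/yr = 4850 m/Myr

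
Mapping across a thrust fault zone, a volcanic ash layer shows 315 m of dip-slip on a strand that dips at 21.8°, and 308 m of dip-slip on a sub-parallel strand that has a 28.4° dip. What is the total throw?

263 m

throw_A = 315 × sin(21.8°) = 117 m
throw_B = 308 × sin(28.4°) = 146.5 m
total = 117 + 146.5 = 263 m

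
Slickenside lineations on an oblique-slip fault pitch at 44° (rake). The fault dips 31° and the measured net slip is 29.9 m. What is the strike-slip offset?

21.5 m

strike-slip = net slip × cos(rake) = 29.9 m × cos(44°) = 21.5 m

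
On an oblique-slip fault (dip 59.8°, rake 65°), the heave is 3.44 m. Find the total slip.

7.55 m

dip-slip = heave / cos(dip) = 3.44 / cos(59.8°) = 6.839 m
net slip = dip-slip / sin(rake) = 6.839 / sin(65°) = 7.55 m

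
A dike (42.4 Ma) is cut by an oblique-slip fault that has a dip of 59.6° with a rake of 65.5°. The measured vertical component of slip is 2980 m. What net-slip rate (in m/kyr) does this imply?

0.0895 m/kyr

dip-slip = throw / sin(dip) = 2980 / sin(59.6°) = 3455 m
net slip = dip-slip / sin(rake) = 3455 / sin(65.5°) = 3797 m
rate = 3797 m / 42.4 Ma = 0.0000895 m/yr = 0.0895 m/kyr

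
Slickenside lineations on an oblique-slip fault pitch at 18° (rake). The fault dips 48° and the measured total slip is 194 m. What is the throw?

44.6 m

dip-slip = net slip × sin(rake) = 194 m × sin(18°) = 59.95 m
throw = dip-slip × sin(dip) = 59.95 × sin(48°) = 44.6 m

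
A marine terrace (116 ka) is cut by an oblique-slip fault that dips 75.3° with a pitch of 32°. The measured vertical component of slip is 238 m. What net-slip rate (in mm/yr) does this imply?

4 mm/yr

dip-slip = throw / sin(dip) = 238 / sin(75.3°) = 246.1 m
net slip = dip-slip / sin(rake) = 246.1 / sin(32°) = 464.3 m
rate = 464.3 m / 116 ka = 0.00400 m/yr = 4 mm/yr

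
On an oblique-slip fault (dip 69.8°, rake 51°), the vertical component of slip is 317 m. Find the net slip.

dip-slip = throw / sin(dip) = 317 / sin(69.8°) = 337.8 m
net slip = dip-slip / sin(rake) = 337.8 / sin(51°) = 435 m

435 m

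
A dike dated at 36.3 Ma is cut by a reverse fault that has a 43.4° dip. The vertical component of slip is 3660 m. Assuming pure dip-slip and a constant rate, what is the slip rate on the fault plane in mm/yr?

0.147 mm/yr

dip-slip = throw / sin(dip) = 3660 m / sin(43.4°) = 5327 m
rate = 5327 m / 36.3 Ma = 0.000147 m/yr = 0.147 mm/yr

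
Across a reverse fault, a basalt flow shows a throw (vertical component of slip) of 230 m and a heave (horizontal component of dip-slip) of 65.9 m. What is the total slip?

net slip = √(throw² + heave²) = √(230² + 65.9²) = 239 m

239 m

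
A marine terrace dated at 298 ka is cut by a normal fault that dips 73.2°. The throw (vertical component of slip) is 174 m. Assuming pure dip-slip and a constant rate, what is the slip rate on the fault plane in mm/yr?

dip-slip = throw / sin(dip) = 174 m / sin(73.2°) = 181.8 m
rate = 181.8 m / 298 ka = 0.000610 m/yr = 0.610 mm/yr

0.610 mm/yr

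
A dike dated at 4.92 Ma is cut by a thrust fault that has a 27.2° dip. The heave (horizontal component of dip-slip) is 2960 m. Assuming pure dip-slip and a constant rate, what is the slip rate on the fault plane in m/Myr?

dip-slip = heave / cos(dip) = 2960 m / cos(27.2°) = 3328 m
rate = 3328 m / 4.92 Ma = 0.000676 m/yr = 676 m/Myr

676 m/Myr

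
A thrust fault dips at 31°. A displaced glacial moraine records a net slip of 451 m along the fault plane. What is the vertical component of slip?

232 m

throw = dip-slip × sin(dip) = 451 m × sin(31°) = 232 m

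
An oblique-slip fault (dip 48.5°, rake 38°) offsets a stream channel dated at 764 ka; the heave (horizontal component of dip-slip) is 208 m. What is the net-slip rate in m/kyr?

dip-slip = heave / cos(dip) = 208 / cos(48.5°) = 313.9 m
net slip = dip-slip / sin(rake) = 313.9 / sin(38°) = 509.9 m
rate = 509.9 m / 764 ka = 0.000667 m/yr = 0.667 m/kyr

0.667 m/kyr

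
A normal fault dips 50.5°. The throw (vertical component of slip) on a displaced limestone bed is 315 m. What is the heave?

heave = throw / tan(dip) = 315 / tan(50.5°) = 260 m

260 m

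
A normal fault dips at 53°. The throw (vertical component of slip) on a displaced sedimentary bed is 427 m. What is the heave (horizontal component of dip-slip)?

322 m

heave = throw / tan(dip) = 427 / tan(53°) = 322 m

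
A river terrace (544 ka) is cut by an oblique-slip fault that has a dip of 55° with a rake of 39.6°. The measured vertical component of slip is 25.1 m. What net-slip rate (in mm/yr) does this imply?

dip-slip = throw / sin(dip) = 25.1 / sin(55°) = 30.64 m
net slip = dip-slip / sin(rake) = 30.64 / sin(39.6°) = 48.07 m
rate = 48.07 m / 544 ka = 0.0000884 m/yr = 0.0884 mm/yr

0.0884 mm/yr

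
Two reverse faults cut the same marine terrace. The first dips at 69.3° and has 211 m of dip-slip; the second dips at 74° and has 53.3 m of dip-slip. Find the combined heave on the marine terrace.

89.3 m

heave_A = 211 × cos(69.3°) = 74.58 m
heave_B = 53.3 × cos(74°) = 14.69 m
total = 74.58 + 14.69 = 89.3 m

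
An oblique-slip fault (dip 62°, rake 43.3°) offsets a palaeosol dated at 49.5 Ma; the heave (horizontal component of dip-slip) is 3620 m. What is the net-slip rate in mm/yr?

dip-slip = heave / cos(dip) = 3620 / cos(62°) = 7711 m
net slip = dip-slip / sin(rake) = 7711 / sin(43.3°) = 11240 m
rate = 11240 m / 49.5 Ma = 0.000227 m/yr = 0.227 mm/yr

0.227 mm/yr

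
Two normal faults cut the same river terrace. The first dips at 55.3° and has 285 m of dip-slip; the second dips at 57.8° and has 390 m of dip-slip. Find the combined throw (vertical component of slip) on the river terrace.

throw_A = 285 × sin(55.3°) = 234.3 m
throw_B = 390 × sin(57.8°) = 330 m
total = 234.3 + 330 = 564 m

564 m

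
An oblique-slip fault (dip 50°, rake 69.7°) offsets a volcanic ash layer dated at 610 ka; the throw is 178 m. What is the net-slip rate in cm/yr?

0.0406 cm/yr

dip-slip = throw / sin(dip) = 178 / sin(50°) = 232.4 m
net slip = dip-slip / sin(rake) = 232.4 / sin(69.7°) = 247.8 m
rate = 247.8 m / 610 ka = 0.000406 m/yr = 0.0406 cm/yr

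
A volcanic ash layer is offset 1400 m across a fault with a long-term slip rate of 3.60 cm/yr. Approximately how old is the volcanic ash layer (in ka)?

38.9 ka

age = offset / rate = 1400 m / (3.60 cm/yr) = 38900 yr = 38.9 ka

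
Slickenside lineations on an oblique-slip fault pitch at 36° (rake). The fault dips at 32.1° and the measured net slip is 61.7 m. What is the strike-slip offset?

strike-slip = net slip × cos(rake) = 61.7 m × cos(36°) = 49.9 m

49.9 m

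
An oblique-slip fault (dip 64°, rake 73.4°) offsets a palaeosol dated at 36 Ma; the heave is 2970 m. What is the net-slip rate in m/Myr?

dip-slip = heave / cos(dip) = 2970 / cos(64°) = 6775 m
net slip = dip-slip / sin(rake) = 6775 / sin(73.4°) = 7070 m
rate = 7070 m / 36 Ma = 0.000196 m/yr = 196 m/Myr

196 m/Myr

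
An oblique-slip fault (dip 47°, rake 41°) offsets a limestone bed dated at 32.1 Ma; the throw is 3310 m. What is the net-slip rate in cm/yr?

dip-slip = throw / sin(dip) = 3310 / sin(47°) = 4526 m
net slip = dip-slip / sin(rake) = 4526 / sin(41°) = 6899 m
rate = 6899 m / 32.1 Ma = 0.000215 m/yr = 0.0215 cm/yr

0.0215 cm/yr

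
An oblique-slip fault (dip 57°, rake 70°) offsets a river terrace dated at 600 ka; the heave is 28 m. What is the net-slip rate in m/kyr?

0.0912 m/kyr

dip-slip = heave / cos(dip) = 28 / cos(57°) = 51.41 m
net slip = dip-slip / sin(rake) = 51.41 / sin(70°) = 54.71 m
rate = 54.71 m / 600 ka = 0.0000912 m/yr = 0.0912 m/kyr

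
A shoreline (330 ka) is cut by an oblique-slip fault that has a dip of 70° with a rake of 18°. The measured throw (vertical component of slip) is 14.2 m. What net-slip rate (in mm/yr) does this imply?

dip-slip = throw / sin(dip) = 14.2 / sin(70°) = 15.11 m
net slip = dip-slip / sin(rake) = 15.11 / sin(18°) = 48.90 m
rate = 48.90 m / 330 ka = 0.000148 m/yr = 0.148 mm/yr

0.148 mm/yr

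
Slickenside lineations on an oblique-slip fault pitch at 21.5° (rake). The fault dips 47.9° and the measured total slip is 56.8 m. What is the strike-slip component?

strike-slip = net slip × cos(rake) = 56.8 m × cos(21.5°) = 52.8 m

52.8 m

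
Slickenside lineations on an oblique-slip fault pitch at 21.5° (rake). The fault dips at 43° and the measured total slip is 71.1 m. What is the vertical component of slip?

17.8 m

dip-slip = net slip × sin(rake) = 71.1 m × sin(21.5°) = 26.06 m
throw = dip-slip × sin(dip) = 26.06 × sin(43°) = 17.8 m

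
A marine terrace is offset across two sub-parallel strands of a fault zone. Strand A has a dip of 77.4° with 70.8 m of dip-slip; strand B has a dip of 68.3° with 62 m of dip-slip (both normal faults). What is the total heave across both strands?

38.4 m

heave_A = 70.8 × cos(77.4°) = 15.44 m
heave_B = 62 × cos(68.3°) = 22.92 m
total = 15.44 + 22.92 = 38.4 m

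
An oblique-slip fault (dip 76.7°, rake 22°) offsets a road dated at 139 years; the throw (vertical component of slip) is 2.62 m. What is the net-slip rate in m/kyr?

dip-slip = throw / sin(dip) = 2.62 / sin(76.7°) = 2.692 m
net slip = dip-slip / sin(rake) = 2.692 / sin(22°) = 7.187 m
rate = 7.187 m / 139 years = 0.0517 m/yr = 51.7 m/kyr

51.7 m/kyr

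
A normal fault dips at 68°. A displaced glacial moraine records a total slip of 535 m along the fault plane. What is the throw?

throw = dip-slip × sin(dip) = 535 m × sin(68°) = 496 m

496 m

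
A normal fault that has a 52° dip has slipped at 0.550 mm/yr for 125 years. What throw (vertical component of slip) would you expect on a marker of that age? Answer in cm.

5.42 cm

dip-slip = rate × time = 0.550 mm/yr × 125 years = 0.06875 m
throw = dip-slip × sin(dip) = 0.06875 × sin(52°) = 0.0542 m = 5.42 cm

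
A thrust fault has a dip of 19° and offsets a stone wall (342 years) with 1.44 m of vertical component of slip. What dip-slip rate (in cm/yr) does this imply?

dip-slip = throw / sin(dip) = 1.44 m / sin(19°) = 4.423 m
rate = 4.423 m / 342 years = 0.0129 m/yr = 1.29 cm/yr

1.29 cm/yr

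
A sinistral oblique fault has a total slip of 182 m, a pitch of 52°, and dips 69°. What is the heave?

51.4 m

dip-slip = net slip × sin(rake) = 182 m × sin(52°) = 143.4 m
heave = dip-slip × cos(dip) = 143.4 × cos(69°) = 51.4 m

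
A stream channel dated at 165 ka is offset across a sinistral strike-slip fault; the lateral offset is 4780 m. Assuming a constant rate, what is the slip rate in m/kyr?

rate = 4780 m / 165 ka = 0.0290 m/yr = 29 m/kyr

29 m/kyr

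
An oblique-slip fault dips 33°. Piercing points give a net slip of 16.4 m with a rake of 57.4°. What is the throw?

dip-slip = net slip × sin(rake) = 16.4 m × sin(57.4°) = 13.82 m
throw = dip-slip × sin(dip) = 13.82 × sin(33°) = 7.52 m

7.52 m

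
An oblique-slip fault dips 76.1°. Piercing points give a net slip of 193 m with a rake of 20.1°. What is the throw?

64.4 m

dip-slip = net slip × sin(rake) = 193 m × sin(20.1°) = 66.33 m
throw = dip-slip × sin(dip) = 66.33 × sin(76.1°) = 64.4 m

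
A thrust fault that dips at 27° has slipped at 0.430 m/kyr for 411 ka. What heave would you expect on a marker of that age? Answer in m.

157 m

dip-slip = rate × time = 0.430 m/kyr × 411 ka = 176.7 m
heave = dip-slip × cos(dip) = 176.7 × cos(27°) = 157 m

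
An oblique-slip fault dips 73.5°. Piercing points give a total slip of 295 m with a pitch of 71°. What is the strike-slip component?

96 m

strike-slip = net slip × cos(rake) = 295 m × cos(71°) = 96 m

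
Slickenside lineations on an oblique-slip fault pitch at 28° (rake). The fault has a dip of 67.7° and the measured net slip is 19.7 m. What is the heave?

3.51 m

dip-slip = net slip × sin(rake) = 19.7 m × sin(28°) = 9.249 m
heave = dip-slip × cos(dip) = 9.249 × cos(67.7°) = 3.51 m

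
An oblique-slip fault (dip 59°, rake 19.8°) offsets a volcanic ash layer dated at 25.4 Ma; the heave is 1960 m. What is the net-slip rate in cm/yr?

dip-slip = heave / cos(dip) = 1960 / cos(59°) = 3806 m
net slip = dip-slip / sin(rake) = 3806 / sin(19.8°) = 11230 m
rate = 11230 m / 25.4 Ma = 0.000442 m/yr = 0.0442 cm/yr

0.0442 cm/yr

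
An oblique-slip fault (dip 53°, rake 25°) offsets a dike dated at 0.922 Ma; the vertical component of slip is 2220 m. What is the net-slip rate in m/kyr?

dip-slip = throw / sin(dip) = 2220 / sin(53°) = 2780 m
net slip = dip-slip / sin(rake) = 2780 / sin(25°) = 6577 m
rate = 6577 m / 0.922 Ma = 0.00713 m/yr = 7.13 m/kyr

7.13 m/kyr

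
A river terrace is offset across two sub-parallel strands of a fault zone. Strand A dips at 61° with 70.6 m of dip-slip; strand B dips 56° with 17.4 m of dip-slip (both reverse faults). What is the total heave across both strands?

44 m

heave_A = 70.6 × cos(61°) = 34.23 m
heave_B = 17.4 × cos(56°) = 9.730 m
total = 34.23 + 9.730 = 44 m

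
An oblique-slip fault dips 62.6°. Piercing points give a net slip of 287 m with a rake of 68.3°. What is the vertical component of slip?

dip-slip = net slip × sin(rake) = 287 m × sin(68.3°) = 266.7 m
throw = dip-slip × sin(dip) = 266.7 × sin(62.6°) = 237 m

237 m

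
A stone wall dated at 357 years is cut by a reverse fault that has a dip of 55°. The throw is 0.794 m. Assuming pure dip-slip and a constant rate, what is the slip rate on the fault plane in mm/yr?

2.72 mm/yr

dip-slip = throw / sin(dip) = 0.794 m / sin(55°) = 0.9693 m
rate = 0.9693 m / 357 years = 0.00272 m/yr = 2.72 mm/yr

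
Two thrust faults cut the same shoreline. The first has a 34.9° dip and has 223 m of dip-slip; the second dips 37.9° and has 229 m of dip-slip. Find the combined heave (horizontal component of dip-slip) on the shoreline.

364 m

heave_A = 223 × cos(34.9°) = 182.9 m
heave_B = 229 × cos(37.9°) = 180.7 m
total = 182.9 + 180.7 = 364 m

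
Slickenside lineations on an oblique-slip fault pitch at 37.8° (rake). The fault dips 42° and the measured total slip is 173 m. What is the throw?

70.9 m

dip-slip = net slip × sin(rake) = 173 m × sin(37.8°) = 106 m
throw = dip-slip × sin(dip) = 106 × sin(42°) = 70.9 m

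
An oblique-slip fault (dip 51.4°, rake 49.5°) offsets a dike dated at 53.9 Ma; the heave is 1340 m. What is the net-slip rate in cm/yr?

dip-slip = heave / cos(dip) = 1340 / cos(51.4°) = 2148 m
net slip = dip-slip / sin(rake) = 2148 / sin(49.5°) = 2825 m
rate = 2825 m / 53.9 Ma = 0.0000524 m/yr = 0.00524 cm/yr

0.00524 cm/yr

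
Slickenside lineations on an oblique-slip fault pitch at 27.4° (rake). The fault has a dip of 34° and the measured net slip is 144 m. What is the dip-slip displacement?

66.3 m

dip-slip = net slip × sin(rake) = 144 m × sin(27.4°) = 66.3 m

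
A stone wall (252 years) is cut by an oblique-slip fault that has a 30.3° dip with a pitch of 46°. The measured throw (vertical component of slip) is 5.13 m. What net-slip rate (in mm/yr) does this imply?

dip-slip = throw / sin(dip) = 5.13 / sin(30.3°) = 10.17 m
net slip = dip-slip / sin(rake) = 10.17 / sin(46°) = 14.14 m
rate = 14.14 m / 252 years = 0.0561 m/yr = 56.1 mm/yr

56.1 mm/yr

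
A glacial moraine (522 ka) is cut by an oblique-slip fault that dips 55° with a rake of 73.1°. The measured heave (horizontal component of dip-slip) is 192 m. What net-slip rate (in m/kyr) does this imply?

0.670 m/kyr

dip-slip = heave / cos(dip) = 192 / cos(55°) = 334.7 m
net slip = dip-slip / sin(rake) = 334.7 / sin(73.1°) = 349.9 m
rate = 349.9 m / 522 ka = 0.000670 m/yr = 0.670 m/kyr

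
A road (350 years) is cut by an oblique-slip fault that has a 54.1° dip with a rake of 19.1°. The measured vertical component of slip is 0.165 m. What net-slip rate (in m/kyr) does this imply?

1.78 m/kyr

dip-slip = throw / sin(dip) = 0.165 / sin(54.1°) = 0.2037 m
net slip = dip-slip / sin(rake) = 0.2037 / sin(19.1°) = 0.6225 m
rate = 0.6225 m / 350 years = 0.00178 m/yr = 1.78 m/kyr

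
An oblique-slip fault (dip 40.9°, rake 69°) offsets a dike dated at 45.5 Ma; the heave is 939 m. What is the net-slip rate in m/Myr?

dip-slip = heave / cos(dip) = 939 / cos(40.9°) = 1242 m
net slip = dip-slip / sin(rake) = 1242 / sin(69°) = 1331 m
rate = 1331 m / 45.5 Ma = 0.0000292 m/yr = 29.2 m/Myr

29.2 m/Myr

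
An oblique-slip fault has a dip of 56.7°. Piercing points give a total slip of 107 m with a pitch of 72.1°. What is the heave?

dip-slip = net slip × sin(rake) = 107 m × sin(72.1°) = 101.8 m
heave = dip-slip × cos(dip) = 101.8 × cos(56.7°) = 55.9 m

55.9 m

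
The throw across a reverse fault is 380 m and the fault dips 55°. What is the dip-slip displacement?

464 m

dip-slip = throw / sin(dip) = 380 / sin(55°) = 464 m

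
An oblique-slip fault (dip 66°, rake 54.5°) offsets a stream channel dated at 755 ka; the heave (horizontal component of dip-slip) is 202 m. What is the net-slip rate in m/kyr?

0.808 m/kyr

dip-slip = heave / cos(dip) = 202 / cos(66°) = 496.6 m
net slip = dip-slip / sin(rake) = 496.6 / sin(54.5°) = 610 m
rate = 610 m / 755 ka = 0.000808 m/yr = 0.808 m/kyr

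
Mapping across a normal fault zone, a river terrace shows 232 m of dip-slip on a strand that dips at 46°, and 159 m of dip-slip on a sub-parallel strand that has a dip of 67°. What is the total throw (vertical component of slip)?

throw_A = 232 × sin(46°) = 166.9 m
throw_B = 159 × sin(67°) = 146.4 m
total = 166.9 + 146.4 = 313 m

313 m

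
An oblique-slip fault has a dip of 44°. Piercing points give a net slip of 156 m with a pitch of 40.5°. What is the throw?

dip-slip = net slip × sin(rake) = 156 m × sin(40.5°) = 101.3 m
throw = dip-slip × sin(dip) = 101.3 × sin(44°) = 70.4 m

70.4 m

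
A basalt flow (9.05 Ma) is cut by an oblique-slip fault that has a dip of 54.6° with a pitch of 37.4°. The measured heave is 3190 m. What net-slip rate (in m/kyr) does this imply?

dip-slip = heave / cos(dip) = 3190 / cos(54.6°) = 5507 m
net slip = dip-slip / sin(rake) = 5507 / sin(37.4°) = 9067 m
rate = 9067 m / 9.05 Ma = 0.00100 m/yr = 1 m/kyr

1 m/kyr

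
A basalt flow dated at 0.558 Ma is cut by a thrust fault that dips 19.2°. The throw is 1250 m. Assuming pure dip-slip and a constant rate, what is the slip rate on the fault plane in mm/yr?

dip-slip = throw / sin(dip) = 1250 m / sin(19.2°) = 3801 m
rate = 3801 m / 0.558 Ma = 0.00681 m/yr = 6.81 mm/yr

6.81 mm/yr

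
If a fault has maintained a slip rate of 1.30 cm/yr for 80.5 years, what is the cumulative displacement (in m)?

1.05 m

slip = rate × time = 1.30 cm/yr × 80.5 years = 1.05 m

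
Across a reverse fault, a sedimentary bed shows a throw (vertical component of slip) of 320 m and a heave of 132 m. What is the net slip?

346 m

net slip = √(throw² + heave²) = √(320² + 132²) = 346 m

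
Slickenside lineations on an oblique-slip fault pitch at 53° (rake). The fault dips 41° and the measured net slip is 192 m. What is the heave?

116 m

dip-slip = net slip × sin(rake) = 192 m × sin(53°) = 153.3 m
heave = dip-slip × cos(dip) = 153.3 × cos(41°) = 116 m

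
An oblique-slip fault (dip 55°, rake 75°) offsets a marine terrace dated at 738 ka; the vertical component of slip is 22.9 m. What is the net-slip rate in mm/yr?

0.0392 mm/yr

dip-slip = throw / sin(dip) = 22.9 / sin(55°) = 27.96 m
net slip = dip-slip / sin(rake) = 27.96 / sin(75°) = 28.94 m
rate = 28.94 m / 738 ka = 0.0000392 m/yr = 0.0392 mm/yr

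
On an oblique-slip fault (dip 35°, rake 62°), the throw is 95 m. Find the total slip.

188 m

dip-slip = throw / sin(dip) = 95 / sin(35°) = 165.6 m
net slip = dip-slip / sin(rake) = 165.6 / sin(62°) = 188 m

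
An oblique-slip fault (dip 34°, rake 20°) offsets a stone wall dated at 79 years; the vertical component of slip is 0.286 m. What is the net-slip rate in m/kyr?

18.9 m/kyr

dip-slip = throw / sin(dip) = 0.286 / sin(34°) = 0.5115 m
net slip = dip-slip / sin(rake) = 0.5115 / sin(20°) = 1.495 m
rate = 1.495 m / 79 years = 0.0189 m/yr = 18.9 m/kyr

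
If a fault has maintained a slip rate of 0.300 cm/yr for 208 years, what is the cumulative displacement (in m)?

0.624 m

slip = rate × time = 0.300 cm/yr × 208 years = 0.624 m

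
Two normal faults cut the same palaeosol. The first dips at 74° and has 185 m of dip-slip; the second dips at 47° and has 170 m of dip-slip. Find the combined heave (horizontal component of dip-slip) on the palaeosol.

heave_A = 185 × cos(74°) = 50.99 m
heave_B = 170 × cos(47°) = 115.9 m
total = 50.99 + 115.9 = 167 m

167 m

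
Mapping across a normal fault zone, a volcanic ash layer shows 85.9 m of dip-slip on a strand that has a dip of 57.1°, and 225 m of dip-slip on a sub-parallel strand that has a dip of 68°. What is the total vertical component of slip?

281 m

throw_A = 85.9 × sin(57.1°) = 72.12 m
throw_B = 225 × sin(68°) = 208.6 m
total = 72.12 + 208.6 = 281 m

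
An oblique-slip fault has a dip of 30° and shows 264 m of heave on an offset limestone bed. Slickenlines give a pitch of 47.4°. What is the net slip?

dip-slip = heave / cos(dip) = 264 / cos(30°) = 304.8 m
net slip = dip-slip / sin(rake) = 304.8 / sin(47.4°) = 414 m

414 m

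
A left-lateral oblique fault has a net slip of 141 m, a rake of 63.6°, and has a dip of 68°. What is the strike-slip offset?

62.7 m

strike-slip = net slip × cos(rake) = 141 m × cos(63.6°) = 62.7 m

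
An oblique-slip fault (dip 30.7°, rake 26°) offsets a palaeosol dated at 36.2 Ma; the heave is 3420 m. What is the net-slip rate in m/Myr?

dip-slip = heave / cos(dip) = 3420 / cos(30.7°) = 3977 m
net slip = dip-slip / sin(rake) = 3977 / sin(26°) = 9073 m
rate = 9073 m / 36.2 Ma = 0.000251 m/yr = 251 m/Myr

251 m/Myr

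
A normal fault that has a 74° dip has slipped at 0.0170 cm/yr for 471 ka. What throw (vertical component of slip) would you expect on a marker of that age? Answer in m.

77 m

dip-slip = rate × time = 0.0170 cm/yr × 471 ka = 80.07 m
throw = dip-slip × sin(dip) = 80.07 × sin(74°) = 77 m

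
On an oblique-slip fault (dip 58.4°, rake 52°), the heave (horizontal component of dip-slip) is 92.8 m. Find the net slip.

225 m

dip-slip = heave / cos(dip) = 92.8 / cos(58.4°) = 177.1 m
net slip = dip-slip / sin(rake) = 177.1 / sin(52°) = 225 m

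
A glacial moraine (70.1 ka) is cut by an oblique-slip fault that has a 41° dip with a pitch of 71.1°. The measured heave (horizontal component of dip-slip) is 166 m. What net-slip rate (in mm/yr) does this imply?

dip-slip = heave / cos(dip) = 166 / cos(41°) = 220 m
net slip = dip-slip / sin(rake) = 220 / sin(71.1°) = 232.5 m
rate = 232.5 m / 70.1 ka = 0.00332 m/yr = 3.32 mm/yr

3.32 mm/yr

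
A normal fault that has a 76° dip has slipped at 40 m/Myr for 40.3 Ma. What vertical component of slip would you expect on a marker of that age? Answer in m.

dip-slip = rate × time = 40 m/Myr × 40.3 Ma = 1612 m
throw = dip-slip × sin(dip) = 1612 × sin(76°) = 1560 m

1560 m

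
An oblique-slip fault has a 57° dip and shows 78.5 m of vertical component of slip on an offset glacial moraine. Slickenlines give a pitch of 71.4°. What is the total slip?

dip-slip = throw / sin(dip) = 78.5 / sin(57°) = 93.60 m
net slip = dip-slip / sin(rake) = 93.60 / sin(71.4°) = 98.8 m

98.8 m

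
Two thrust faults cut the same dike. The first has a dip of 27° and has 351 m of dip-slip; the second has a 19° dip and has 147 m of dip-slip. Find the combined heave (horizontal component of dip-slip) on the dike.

heave_A = 351 × cos(27°) = 312.7 m
heave_B = 147 × cos(19°) = 139 m
total = 312.7 + 139 = 452 m

452 m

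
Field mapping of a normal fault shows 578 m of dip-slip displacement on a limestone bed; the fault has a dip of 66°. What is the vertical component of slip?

throw = dip-slip × sin(dip) = 578 m × sin(66°) = 528 m

528 m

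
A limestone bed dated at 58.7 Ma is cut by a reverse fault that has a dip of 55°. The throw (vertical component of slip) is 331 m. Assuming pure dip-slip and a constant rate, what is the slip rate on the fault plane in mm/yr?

dip-slip = throw / sin(dip) = 331 m / sin(55°) = 404.1 m
rate = 404.1 m / 58.7 Ma = 0.00000688 m/yr = 0.00688 mm/yr

0.00688 mm/yr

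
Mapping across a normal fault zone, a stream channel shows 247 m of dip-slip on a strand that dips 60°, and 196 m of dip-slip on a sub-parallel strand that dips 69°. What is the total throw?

397 m

throw_A = 247 × sin(60°) = 213.9 m
throw_B = 196 × sin(69°) = 183 m
total = 213.9 + 183 = 397 m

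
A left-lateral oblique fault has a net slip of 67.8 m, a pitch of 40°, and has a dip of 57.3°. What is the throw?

36.7 m

dip-slip = net slip × sin(rake) = 67.8 m × sin(40°) = 43.58 m
throw = dip-slip × sin(dip) = 43.58 × sin(57.3°) = 36.7 m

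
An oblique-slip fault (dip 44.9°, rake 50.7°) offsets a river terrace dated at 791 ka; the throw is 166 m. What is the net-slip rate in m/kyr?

0.384 m/kyr

dip-slip = throw / sin(dip) = 166 / sin(44.9°) = 235.2 m
net slip = dip-slip / sin(rake) = 235.2 / sin(50.7°) = 303.9 m
rate = 303.9 m / 791 ka = 0.000384 m/yr = 0.384 m/kyr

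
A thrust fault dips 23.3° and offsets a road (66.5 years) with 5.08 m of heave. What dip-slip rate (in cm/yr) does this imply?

dip-slip = heave / cos(dip) = 5.08 m / cos(23.3°) = 5.531 m
rate = 5.531 m / 66.5 years = 0.0832 m/yr = 8.32 cm/yr

8.32 cm/yr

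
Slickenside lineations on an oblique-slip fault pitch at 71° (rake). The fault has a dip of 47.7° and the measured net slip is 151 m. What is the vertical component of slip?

106 m

dip-slip = net slip × sin(rake) = 151 m × sin(71°) = 142.8 m
throw = dip-slip × sin(dip) = 142.8 × sin(47.7°) = 106 m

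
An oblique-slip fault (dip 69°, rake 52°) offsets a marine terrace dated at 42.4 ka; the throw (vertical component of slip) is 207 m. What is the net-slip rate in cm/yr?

dip-slip = throw / sin(dip) = 207 / sin(69°) = 221.7 m
net slip = dip-slip / sin(rake) = 221.7 / sin(52°) = 281.4 m
rate = 281.4 m / 42.4 ka = 0.00664 m/yr = 0.664 cm/yr

0.664 cm/yr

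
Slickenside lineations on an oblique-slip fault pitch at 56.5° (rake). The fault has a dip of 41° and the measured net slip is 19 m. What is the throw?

10.4 m

dip-slip = net slip × sin(rake) = 19 m × sin(56.5°) = 15.84 m
throw = dip-slip × sin(dip) = 15.84 × sin(41°) = 10.4 m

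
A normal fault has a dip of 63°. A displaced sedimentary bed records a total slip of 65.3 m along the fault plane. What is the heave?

heave = dip-slip × cos(dip) = 65.3 m × cos(63°) = 29.6 m

29.6 m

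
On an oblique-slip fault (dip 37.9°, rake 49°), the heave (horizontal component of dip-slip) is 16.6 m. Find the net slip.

27.9 m

dip-slip = heave / cos(dip) = 16.6 / cos(37.9°) = 21.04 m
net slip = dip-slip / sin(rake) = 21.04 / sin(49°) = 27.9 m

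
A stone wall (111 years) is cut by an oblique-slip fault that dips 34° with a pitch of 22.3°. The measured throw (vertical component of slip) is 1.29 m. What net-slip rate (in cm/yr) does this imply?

5.48 cm/yr

dip-slip = throw / sin(dip) = 1.29 / sin(34°) = 2.307 m
net slip = dip-slip / sin(rake) = 2.307 / sin(22.3°) = 6.079 m
rate = 6.079 m / 111 years = 0.0548 m/yr = 5.48 cm/yr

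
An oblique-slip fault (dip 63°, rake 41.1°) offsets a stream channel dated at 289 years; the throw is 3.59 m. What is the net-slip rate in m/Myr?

dip-slip = throw / sin(dip) = 3.59 / sin(63°) = 4.029 m
net slip = dip-slip / sin(rake) = 4.029 / sin(41.1°) = 6.129 m
rate = 6.129 m / 289 years = 0.0212 m/yr = 21200 m/Myr

21200 m/Myr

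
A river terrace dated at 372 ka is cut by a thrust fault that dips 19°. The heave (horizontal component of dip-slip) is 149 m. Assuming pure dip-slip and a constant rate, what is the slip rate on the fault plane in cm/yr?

0.0424 cm/yr

dip-slip = heave / cos(dip) = 149 m / cos(19°) = 157.6 m
rate = 157.6 m / 372 ka = 0.000424 m/yr = 0.0424 cm/yr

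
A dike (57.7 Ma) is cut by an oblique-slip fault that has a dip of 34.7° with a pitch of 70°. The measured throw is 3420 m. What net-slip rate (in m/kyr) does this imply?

0.111 m/kyr

dip-slip = throw / sin(dip) = 3420 / sin(34.7°) = 6008 m
net slip = dip-slip / sin(rake) = 6008 / sin(70°) = 6393 m
rate = 6393 m / 57.7 Ma = 0.000111 m/yr = 0.111 m/kyr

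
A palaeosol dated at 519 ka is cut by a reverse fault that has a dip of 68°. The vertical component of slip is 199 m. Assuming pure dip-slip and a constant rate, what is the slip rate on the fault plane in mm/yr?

0.414 mm/yr

dip-slip = throw / sin(dip) = 199 m / sin(68°) = 214.6 m
rate = 214.6 m / 519 ka = 0.000414 m/yr = 0.414 mm/yr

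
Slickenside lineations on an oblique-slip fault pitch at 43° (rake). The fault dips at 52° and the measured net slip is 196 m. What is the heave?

dip-slip = net slip × sin(rake) = 196 m × sin(43°) = 133.7 m
heave = dip-slip × cos(dip) = 133.7 × cos(52°) = 82.3 m

82.3 m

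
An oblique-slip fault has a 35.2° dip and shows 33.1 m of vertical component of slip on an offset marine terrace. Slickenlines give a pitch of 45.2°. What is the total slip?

80.9 m

dip-slip = throw / sin(dip) = 33.1 / sin(35.2°) = 57.42 m
net slip = dip-slip / sin(rake) = 57.42 / sin(45.2°) = 80.9 m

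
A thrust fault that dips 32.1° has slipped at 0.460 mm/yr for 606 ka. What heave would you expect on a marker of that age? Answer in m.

236 m

dip-slip = rate × time = 0.460 mm/yr × 606 ka = 278.8 m
heave = dip-slip × cos(dip) = 278.8 × cos(32.1°) = 236 m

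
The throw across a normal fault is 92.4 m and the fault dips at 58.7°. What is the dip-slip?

108 m

dip-slip = throw / sin(dip) = 92.4 / sin(58.7°) = 108 m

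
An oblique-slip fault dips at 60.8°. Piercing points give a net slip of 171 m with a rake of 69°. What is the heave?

77.9 m

dip-slip = net slip × sin(rake) = 171 m × sin(69°) = 159.6 m
heave = dip-slip × cos(dip) = 159.6 × cos(60.8°) = 77.9 m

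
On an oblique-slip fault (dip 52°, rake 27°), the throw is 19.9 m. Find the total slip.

55.6 m

dip-slip = throw / sin(dip) = 19.9 / sin(52°) = 25.25 m
net slip = dip-slip / sin(rake) = 25.25 / sin(27°) = 55.6 m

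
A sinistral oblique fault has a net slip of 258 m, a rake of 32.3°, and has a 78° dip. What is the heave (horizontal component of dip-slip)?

dip-slip = net slip × sin(rake) = 258 m × sin(32.3°) = 137.9 m
heave = dip-slip × cos(dip) = 137.9 × cos(78°) = 28.7 m

28.7 m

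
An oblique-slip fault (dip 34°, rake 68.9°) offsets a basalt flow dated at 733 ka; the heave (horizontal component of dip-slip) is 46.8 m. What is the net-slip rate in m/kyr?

dip-slip = heave / cos(dip) = 46.8 / cos(34°) = 56.45 m
net slip = dip-slip / sin(rake) = 56.45 / sin(68.9°) = 60.51 m
rate = 60.51 m / 733 ka = 0.0000825 m/yr = 0.0825 m/kyr

0.0825 m/kyr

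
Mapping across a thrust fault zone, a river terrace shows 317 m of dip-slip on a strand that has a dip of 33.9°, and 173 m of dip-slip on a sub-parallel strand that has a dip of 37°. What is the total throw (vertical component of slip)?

281 m

throw_A = 317 × sin(33.9°) = 176.8 m
throw_B = 173 × sin(37°) = 104.1 m
total = 176.8 + 104.1 = 281 m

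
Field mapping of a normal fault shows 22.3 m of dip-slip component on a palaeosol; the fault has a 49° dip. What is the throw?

throw = dip-slip × sin(dip) = 22.3 m × sin(49°) = 16.8 m

16.8 m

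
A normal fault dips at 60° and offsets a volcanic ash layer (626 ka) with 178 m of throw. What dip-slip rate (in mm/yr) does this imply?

0.328 mm/yr

dip-slip = throw / sin(dip) = 178 m / sin(60°) = 205.5 m
rate = 205.5 m / 626 ka = 0.000328 m/yr = 0.328 mm/yr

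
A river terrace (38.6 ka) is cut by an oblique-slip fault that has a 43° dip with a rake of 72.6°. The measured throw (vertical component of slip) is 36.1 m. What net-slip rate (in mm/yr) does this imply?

1.44 mm/yr

dip-slip = throw / sin(dip) = 36.1 / sin(43°) = 52.93 m
net slip = dip-slip / sin(rake) = 52.93 / sin(72.6°) = 55.47 m
rate = 55.47 m / 38.6 ka = 0.00144 m/yr = 1.44 mm/yr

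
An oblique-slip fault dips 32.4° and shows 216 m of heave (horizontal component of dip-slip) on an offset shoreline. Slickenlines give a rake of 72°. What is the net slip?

269 m

dip-slip = heave / cos(dip) = 216 / cos(32.4°) = 255.8 m
net slip = dip-slip / sin(rake) = 255.8 / sin(72°) = 269 m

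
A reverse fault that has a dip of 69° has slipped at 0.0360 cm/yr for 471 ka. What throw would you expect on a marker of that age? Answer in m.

dip-slip = rate × time = 0.0360 cm/yr × 471 ka = 169.6 m
throw = dip-slip × sin(dip) = 169.6 × sin(69°) = 158 m

158 m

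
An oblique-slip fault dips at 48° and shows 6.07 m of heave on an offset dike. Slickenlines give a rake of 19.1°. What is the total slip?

27.7 m

dip-slip = heave / cos(dip) = 6.07 / cos(48°) = 9.071 m
net slip = dip-slip / sin(rake) = 9.071 / sin(19.1°) = 27.7 m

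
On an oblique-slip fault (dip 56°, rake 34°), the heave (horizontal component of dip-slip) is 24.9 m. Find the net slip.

dip-slip = heave / cos(dip) = 24.9 / cos(56°) = 44.53 m
net slip = dip-slip / sin(rake) = 44.53 / sin(34°) = 79.6 m

79.6 m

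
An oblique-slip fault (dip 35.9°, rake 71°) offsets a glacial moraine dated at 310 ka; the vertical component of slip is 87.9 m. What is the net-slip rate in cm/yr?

0.0511 cm/yr

dip-slip = throw / sin(dip) = 87.9 / sin(35.9°) = 149.9 m
net slip = dip-slip / sin(rake) = 149.9 / sin(71°) = 158.5 m
rate = 158.5 m / 310 ka = 0.000511 m/yr = 0.0511 cm/yr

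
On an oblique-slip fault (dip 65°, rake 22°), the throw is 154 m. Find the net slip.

454 m

dip-slip = throw / sin(dip) = 154 / sin(65°) = 169.9 m
net slip = dip-slip / sin(rake) = 169.9 / sin(22°) = 454 m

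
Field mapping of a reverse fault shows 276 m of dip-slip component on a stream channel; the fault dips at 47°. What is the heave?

188 m

heave = dip-slip × cos(dip) = 276 m × cos(47°) = 188 m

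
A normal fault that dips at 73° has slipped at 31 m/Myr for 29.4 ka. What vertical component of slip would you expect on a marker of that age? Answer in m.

dip-slip = rate × time = 31 m/Myr × 29.4 ka = 0.9114 m
throw = dip-slip × sin(dip) = 0.9114 × sin(73°) = 0.872 m

0.872 m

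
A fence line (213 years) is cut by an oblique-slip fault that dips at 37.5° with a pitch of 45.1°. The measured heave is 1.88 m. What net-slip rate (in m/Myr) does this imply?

15700 m/Myr

dip-slip = heave / cos(dip) = 1.88 / cos(37.5°) = 2.370 m
net slip = dip-slip / sin(rake) = 2.370 / sin(45.1°) = 3.345 m
rate = 3.345 m / 213 years = 0.0157 m/yr = 15700 m/Myr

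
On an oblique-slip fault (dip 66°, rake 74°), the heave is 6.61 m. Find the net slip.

16.9 m

dip-slip = heave / cos(dip) = 6.61 / cos(66°) = 16.25 m
net slip = dip-slip / sin(rake) = 16.25 / sin(74°) = 16.9 m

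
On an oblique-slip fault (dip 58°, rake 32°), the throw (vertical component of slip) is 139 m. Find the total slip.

dip-slip = throw / sin(dip) = 139 / sin(58°) = 163.9 m
net slip = dip-slip / sin(rake) = 163.9 / sin(32°) = 309 m

309 m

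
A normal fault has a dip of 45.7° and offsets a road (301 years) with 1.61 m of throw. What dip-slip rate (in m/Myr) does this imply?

7470 m/Myr

dip-slip = throw / sin(dip) = 1.61 m / sin(45.7°) = 2.250 m
rate = 2.250 m / 301 years = 0.00747 m/yr = 7470 m/Myr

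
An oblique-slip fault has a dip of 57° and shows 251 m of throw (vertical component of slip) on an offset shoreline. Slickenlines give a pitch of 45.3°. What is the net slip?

dip-slip = throw / sin(dip) = 251 / sin(57°) = 299.3 m
net slip = dip-slip / sin(rake) = 299.3 / sin(45.3°) = 421 m

421 m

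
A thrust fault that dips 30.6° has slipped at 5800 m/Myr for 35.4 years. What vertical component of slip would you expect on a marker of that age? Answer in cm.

dip-slip = rate × time = 5800 m/Myr × 35.4 years = 0.2053 m
throw = dip-slip × sin(dip) = 0.2053 × sin(30.6°) = 0.105 m = 10.5 cm

10.5 cm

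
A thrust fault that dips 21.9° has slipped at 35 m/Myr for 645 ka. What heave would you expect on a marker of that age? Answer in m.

dip-slip = rate × time = 35 m/Myr × 645 ka = 22.57 m
heave = dip-slip × cos(dip) = 22.57 × cos(21.9°) = 20.9 m

20.9 m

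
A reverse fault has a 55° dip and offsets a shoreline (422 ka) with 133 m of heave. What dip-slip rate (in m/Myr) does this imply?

549 m/Myr

dip-slip = heave / cos(dip) = 133 m / cos(55°) = 231.9 m
rate = 231.9 m / 422 ka = 0.000549 m/yr = 549 m/Myr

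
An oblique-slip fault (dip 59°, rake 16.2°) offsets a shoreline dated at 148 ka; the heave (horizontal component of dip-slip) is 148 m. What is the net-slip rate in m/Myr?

dip-slip = heave / cos(dip) = 148 / cos(59°) = 287.4 m
net slip = dip-slip / sin(rake) = 287.4 / sin(16.2°) = 1030 m
rate = 1030 m / 148 ka = 0.00696 m/yr = 6960 m/Myr

6960 m/Myr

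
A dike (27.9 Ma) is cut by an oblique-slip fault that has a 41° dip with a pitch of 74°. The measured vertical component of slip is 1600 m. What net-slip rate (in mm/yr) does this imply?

dip-slip = throw / sin(dip) = 1600 / sin(41°) = 2439 m
net slip = dip-slip / sin(rake) = 2439 / sin(74°) = 2537 m
rate = 2537 m / 27.9 Ma = 0.0000909 m/yr = 0.0909 mm/yr

0.0909 mm/yr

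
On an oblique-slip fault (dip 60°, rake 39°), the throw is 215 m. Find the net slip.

394 m

dip-slip = throw / sin(dip) = 215 / sin(60°) = 248.3 m
net slip = dip-slip / sin(rake) = 248.3 / sin(39°) = 394 m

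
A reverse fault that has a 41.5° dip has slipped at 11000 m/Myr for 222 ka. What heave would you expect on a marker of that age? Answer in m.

1830 m

dip-slip = rate × time = 11000 m/Myr × 222 ka = 2442 m
heave = dip-slip × cos(dip) = 2442 × cos(41.5°) = 1830 m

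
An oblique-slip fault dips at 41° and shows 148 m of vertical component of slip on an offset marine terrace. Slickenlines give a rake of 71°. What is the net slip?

239 m

dip-slip = throw / sin(dip) = 148 / sin(41°) = 225.6 m
net slip = dip-slip / sin(rake) = 225.6 / sin(71°) = 239 m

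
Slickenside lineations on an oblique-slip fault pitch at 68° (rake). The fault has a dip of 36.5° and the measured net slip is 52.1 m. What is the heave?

dip-slip = net slip × sin(rake) = 52.1 m × sin(68°) = 48.31 m
heave = dip-slip × cos(dip) = 48.31 × cos(36.5°) = 38.8 m

38.8 m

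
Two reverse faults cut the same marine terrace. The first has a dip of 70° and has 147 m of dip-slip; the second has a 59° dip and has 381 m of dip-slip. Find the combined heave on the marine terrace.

heave_A = 147 × cos(70°) = 50.28 m
heave_B = 381 × cos(59°) = 196.2 m
total = 50.28 + 196.2 = 247 m

247 m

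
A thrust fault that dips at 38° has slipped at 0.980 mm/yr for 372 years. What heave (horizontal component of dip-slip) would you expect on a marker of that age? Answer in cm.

28.7 cm

dip-slip = rate × time = 0.980 mm/yr × 372 years = 0.3646 m
heave = dip-slip × cos(dip) = 0.3646 × cos(38°) = 0.287 m = 28.7 cm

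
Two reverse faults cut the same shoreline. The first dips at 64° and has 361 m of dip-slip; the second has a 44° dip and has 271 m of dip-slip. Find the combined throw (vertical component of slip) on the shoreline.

throw_A = 361 × sin(64°) = 324.5 m
throw_B = 271 × sin(44°) = 188.3 m
total = 324.5 + 188.3 = 513 m

513 m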